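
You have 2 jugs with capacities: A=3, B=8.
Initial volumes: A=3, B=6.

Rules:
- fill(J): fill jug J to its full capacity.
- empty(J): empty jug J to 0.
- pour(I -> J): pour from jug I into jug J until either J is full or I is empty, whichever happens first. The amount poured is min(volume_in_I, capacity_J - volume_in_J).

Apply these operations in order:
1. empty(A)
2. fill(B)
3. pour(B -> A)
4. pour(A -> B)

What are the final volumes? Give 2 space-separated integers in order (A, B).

Answer: 0 8

Derivation:
Step 1: empty(A) -> (A=0 B=6)
Step 2: fill(B) -> (A=0 B=8)
Step 3: pour(B -> A) -> (A=3 B=5)
Step 4: pour(A -> B) -> (A=0 B=8)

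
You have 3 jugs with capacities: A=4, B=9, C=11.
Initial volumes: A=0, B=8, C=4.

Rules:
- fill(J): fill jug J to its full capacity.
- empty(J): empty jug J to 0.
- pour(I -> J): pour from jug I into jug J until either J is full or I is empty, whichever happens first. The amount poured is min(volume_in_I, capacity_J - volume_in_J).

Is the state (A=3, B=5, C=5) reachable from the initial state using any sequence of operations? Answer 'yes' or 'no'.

BFS explored all 360 reachable states.
Reachable set includes: (0,0,0), (0,0,1), (0,0,2), (0,0,3), (0,0,4), (0,0,5), (0,0,6), (0,0,7), (0,0,8), (0,0,9), (0,0,10), (0,0,11) ...
Target (A=3, B=5, C=5) not in reachable set → no.

Answer: no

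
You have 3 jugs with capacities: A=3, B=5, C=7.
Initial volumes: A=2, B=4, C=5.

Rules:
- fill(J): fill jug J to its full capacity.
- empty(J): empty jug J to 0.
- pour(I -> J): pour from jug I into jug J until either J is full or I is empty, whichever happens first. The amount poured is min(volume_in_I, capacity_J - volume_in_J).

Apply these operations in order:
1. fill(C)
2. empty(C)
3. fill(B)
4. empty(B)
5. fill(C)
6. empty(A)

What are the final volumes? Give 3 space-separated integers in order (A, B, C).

Step 1: fill(C) -> (A=2 B=4 C=7)
Step 2: empty(C) -> (A=2 B=4 C=0)
Step 3: fill(B) -> (A=2 B=5 C=0)
Step 4: empty(B) -> (A=2 B=0 C=0)
Step 5: fill(C) -> (A=2 B=0 C=7)
Step 6: empty(A) -> (A=0 B=0 C=7)

Answer: 0 0 7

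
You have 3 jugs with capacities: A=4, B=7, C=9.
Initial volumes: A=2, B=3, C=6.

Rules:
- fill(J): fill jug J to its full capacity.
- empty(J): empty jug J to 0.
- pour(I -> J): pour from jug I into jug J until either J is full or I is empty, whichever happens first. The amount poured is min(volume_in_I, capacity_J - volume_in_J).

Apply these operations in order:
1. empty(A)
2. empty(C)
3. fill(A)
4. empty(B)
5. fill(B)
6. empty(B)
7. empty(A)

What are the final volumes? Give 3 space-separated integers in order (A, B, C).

Answer: 0 0 0

Derivation:
Step 1: empty(A) -> (A=0 B=3 C=6)
Step 2: empty(C) -> (A=0 B=3 C=0)
Step 3: fill(A) -> (A=4 B=3 C=0)
Step 4: empty(B) -> (A=4 B=0 C=0)
Step 5: fill(B) -> (A=4 B=7 C=0)
Step 6: empty(B) -> (A=4 B=0 C=0)
Step 7: empty(A) -> (A=0 B=0 C=0)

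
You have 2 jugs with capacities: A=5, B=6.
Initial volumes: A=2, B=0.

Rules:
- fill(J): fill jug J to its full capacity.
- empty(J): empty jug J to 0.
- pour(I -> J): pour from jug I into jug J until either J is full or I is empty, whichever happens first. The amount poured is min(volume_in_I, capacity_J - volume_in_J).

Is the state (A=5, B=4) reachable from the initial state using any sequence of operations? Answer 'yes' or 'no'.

BFS from (A=2, B=0):
  1. fill(B) -> (A=2 B=6)
  2. pour(B -> A) -> (A=5 B=3)
  3. empty(A) -> (A=0 B=3)
  4. pour(B -> A) -> (A=3 B=0)
  5. fill(B) -> (A=3 B=6)
  6. pour(B -> A) -> (A=5 B=4)
Target reached → yes.

Answer: yes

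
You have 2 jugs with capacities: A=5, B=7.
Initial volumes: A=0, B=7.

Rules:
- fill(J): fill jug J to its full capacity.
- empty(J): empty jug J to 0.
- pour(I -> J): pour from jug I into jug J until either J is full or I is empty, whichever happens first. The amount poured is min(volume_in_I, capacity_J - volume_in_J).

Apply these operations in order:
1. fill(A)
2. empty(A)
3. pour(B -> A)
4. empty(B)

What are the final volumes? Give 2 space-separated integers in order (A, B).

Step 1: fill(A) -> (A=5 B=7)
Step 2: empty(A) -> (A=0 B=7)
Step 3: pour(B -> A) -> (A=5 B=2)
Step 4: empty(B) -> (A=5 B=0)

Answer: 5 0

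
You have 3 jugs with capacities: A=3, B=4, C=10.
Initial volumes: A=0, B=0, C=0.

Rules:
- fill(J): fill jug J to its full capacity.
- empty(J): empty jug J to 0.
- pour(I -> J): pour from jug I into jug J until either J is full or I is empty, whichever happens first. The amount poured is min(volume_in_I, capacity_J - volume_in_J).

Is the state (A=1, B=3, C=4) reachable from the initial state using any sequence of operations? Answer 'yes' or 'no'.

BFS explored all 166 reachable states.
Reachable set includes: (0,0,0), (0,0,1), (0,0,2), (0,0,3), (0,0,4), (0,0,5), (0,0,6), (0,0,7), (0,0,8), (0,0,9), (0,0,10), (0,1,0) ...
Target (A=1, B=3, C=4) not in reachable set → no.

Answer: no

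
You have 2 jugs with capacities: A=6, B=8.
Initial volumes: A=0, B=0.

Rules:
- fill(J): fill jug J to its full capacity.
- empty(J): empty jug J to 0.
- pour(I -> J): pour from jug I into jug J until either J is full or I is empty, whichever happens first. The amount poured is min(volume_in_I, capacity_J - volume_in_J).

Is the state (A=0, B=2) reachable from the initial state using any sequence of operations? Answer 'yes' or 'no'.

BFS from (A=0, B=0):
  1. fill(B) -> (A=0 B=8)
  2. pour(B -> A) -> (A=6 B=2)
  3. empty(A) -> (A=0 B=2)
Target reached → yes.

Answer: yes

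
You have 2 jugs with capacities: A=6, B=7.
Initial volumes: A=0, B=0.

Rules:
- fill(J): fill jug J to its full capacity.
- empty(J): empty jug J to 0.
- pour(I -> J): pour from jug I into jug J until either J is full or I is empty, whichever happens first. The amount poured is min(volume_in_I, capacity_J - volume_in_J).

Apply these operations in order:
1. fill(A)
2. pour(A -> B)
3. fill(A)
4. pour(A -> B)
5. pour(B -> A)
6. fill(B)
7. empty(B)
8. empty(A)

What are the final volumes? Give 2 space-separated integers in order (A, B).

Answer: 0 0

Derivation:
Step 1: fill(A) -> (A=6 B=0)
Step 2: pour(A -> B) -> (A=0 B=6)
Step 3: fill(A) -> (A=6 B=6)
Step 4: pour(A -> B) -> (A=5 B=7)
Step 5: pour(B -> A) -> (A=6 B=6)
Step 6: fill(B) -> (A=6 B=7)
Step 7: empty(B) -> (A=6 B=0)
Step 8: empty(A) -> (A=0 B=0)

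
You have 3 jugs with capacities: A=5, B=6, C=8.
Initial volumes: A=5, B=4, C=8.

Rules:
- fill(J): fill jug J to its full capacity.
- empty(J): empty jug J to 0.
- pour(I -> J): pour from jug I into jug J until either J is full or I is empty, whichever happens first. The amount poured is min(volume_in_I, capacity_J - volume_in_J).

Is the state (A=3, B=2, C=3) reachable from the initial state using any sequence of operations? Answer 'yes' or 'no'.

BFS explored all 238 reachable states.
Reachable set includes: (0,0,0), (0,0,1), (0,0,2), (0,0,3), (0,0,4), (0,0,5), (0,0,6), (0,0,7), (0,0,8), (0,1,0), (0,1,1), (0,1,2) ...
Target (A=3, B=2, C=3) not in reachable set → no.

Answer: no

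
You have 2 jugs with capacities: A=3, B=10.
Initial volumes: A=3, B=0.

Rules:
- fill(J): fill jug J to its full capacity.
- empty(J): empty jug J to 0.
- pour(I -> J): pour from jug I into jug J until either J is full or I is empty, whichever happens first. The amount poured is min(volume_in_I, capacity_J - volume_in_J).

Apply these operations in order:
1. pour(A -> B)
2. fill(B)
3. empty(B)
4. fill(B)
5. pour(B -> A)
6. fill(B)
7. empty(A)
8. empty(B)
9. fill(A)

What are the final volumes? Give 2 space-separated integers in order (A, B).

Answer: 3 0

Derivation:
Step 1: pour(A -> B) -> (A=0 B=3)
Step 2: fill(B) -> (A=0 B=10)
Step 3: empty(B) -> (A=0 B=0)
Step 4: fill(B) -> (A=0 B=10)
Step 5: pour(B -> A) -> (A=3 B=7)
Step 6: fill(B) -> (A=3 B=10)
Step 7: empty(A) -> (A=0 B=10)
Step 8: empty(B) -> (A=0 B=0)
Step 9: fill(A) -> (A=3 B=0)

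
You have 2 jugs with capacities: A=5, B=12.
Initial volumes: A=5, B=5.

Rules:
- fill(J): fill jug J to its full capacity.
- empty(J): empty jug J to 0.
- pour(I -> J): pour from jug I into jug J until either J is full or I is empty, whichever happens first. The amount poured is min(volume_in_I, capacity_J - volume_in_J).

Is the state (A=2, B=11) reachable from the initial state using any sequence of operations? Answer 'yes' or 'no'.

Answer: no

Derivation:
BFS explored all 34 reachable states.
Reachable set includes: (0,0), (0,1), (0,2), (0,3), (0,4), (0,5), (0,6), (0,7), (0,8), (0,9), (0,10), (0,11) ...
Target (A=2, B=11) not in reachable set → no.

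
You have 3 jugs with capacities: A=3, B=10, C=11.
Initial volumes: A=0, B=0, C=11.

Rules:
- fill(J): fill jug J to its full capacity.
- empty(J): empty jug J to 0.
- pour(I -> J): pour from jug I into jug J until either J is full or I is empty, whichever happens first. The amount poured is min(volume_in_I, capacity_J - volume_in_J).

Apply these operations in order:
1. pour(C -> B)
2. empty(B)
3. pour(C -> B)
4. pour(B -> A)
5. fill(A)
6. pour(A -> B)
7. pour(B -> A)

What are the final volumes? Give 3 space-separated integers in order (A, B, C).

Step 1: pour(C -> B) -> (A=0 B=10 C=1)
Step 2: empty(B) -> (A=0 B=0 C=1)
Step 3: pour(C -> B) -> (A=0 B=1 C=0)
Step 4: pour(B -> A) -> (A=1 B=0 C=0)
Step 5: fill(A) -> (A=3 B=0 C=0)
Step 6: pour(A -> B) -> (A=0 B=3 C=0)
Step 7: pour(B -> A) -> (A=3 B=0 C=0)

Answer: 3 0 0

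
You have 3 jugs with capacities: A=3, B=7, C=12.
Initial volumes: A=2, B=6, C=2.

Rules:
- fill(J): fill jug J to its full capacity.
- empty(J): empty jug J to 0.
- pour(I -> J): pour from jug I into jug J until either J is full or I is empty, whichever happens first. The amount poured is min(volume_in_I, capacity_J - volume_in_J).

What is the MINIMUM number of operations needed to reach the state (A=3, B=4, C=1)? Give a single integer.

Answer: 3

Derivation:
BFS from (A=2, B=6, C=2). One shortest path:
  1. empty(A) -> (A=0 B=6 C=2)
  2. pour(C -> B) -> (A=0 B=7 C=1)
  3. pour(B -> A) -> (A=3 B=4 C=1)
Reached target in 3 moves.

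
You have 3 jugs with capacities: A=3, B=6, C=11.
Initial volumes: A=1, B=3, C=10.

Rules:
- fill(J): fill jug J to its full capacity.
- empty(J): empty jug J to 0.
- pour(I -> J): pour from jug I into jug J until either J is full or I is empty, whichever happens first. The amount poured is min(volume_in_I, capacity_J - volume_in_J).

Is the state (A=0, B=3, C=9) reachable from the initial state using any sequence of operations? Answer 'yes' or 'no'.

Answer: yes

Derivation:
BFS from (A=1, B=3, C=10):
  1. fill(C) -> (A=1 B=3 C=11)
  2. pour(C -> A) -> (A=3 B=3 C=9)
  3. empty(A) -> (A=0 B=3 C=9)
Target reached → yes.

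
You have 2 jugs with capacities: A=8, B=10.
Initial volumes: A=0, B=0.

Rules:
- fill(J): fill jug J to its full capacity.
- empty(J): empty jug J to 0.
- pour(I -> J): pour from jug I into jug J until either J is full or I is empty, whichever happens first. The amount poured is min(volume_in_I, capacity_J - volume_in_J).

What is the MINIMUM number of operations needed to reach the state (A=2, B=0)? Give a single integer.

BFS from (A=0, B=0). One shortest path:
  1. fill(B) -> (A=0 B=10)
  2. pour(B -> A) -> (A=8 B=2)
  3. empty(A) -> (A=0 B=2)
  4. pour(B -> A) -> (A=2 B=0)
Reached target in 4 moves.

Answer: 4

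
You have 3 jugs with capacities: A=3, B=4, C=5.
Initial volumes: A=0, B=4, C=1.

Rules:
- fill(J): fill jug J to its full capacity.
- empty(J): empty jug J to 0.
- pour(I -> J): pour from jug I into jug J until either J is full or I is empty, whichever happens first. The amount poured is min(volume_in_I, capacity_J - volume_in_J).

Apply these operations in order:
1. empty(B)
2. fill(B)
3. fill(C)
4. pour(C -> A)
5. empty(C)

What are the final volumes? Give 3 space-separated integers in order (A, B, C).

Answer: 3 4 0

Derivation:
Step 1: empty(B) -> (A=0 B=0 C=1)
Step 2: fill(B) -> (A=0 B=4 C=1)
Step 3: fill(C) -> (A=0 B=4 C=5)
Step 4: pour(C -> A) -> (A=3 B=4 C=2)
Step 5: empty(C) -> (A=3 B=4 C=0)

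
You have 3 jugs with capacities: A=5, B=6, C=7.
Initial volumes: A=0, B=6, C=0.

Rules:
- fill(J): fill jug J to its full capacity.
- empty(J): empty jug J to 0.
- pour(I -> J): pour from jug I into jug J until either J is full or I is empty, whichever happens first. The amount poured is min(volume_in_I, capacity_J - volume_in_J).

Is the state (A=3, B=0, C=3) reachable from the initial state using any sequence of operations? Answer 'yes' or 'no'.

BFS from (A=0, B=6, C=0):
  1. pour(B -> A) -> (A=5 B=1 C=0)
  2. pour(A -> C) -> (A=0 B=1 C=5)
  3. pour(B -> A) -> (A=1 B=0 C=5)
  4. fill(B) -> (A=1 B=6 C=5)
  5. pour(B -> A) -> (A=5 B=2 C=5)
  6. pour(A -> C) -> (A=3 B=2 C=7)
  7. pour(C -> B) -> (A=3 B=6 C=3)
  8. empty(B) -> (A=3 B=0 C=3)
Target reached → yes.

Answer: yes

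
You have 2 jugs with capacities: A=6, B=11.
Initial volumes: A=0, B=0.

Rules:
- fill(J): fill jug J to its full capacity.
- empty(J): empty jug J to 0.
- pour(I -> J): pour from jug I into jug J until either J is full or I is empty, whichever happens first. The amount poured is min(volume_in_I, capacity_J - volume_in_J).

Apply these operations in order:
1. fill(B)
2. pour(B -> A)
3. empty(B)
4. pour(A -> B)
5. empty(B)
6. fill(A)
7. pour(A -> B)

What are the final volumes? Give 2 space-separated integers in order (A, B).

Answer: 0 6

Derivation:
Step 1: fill(B) -> (A=0 B=11)
Step 2: pour(B -> A) -> (A=6 B=5)
Step 3: empty(B) -> (A=6 B=0)
Step 4: pour(A -> B) -> (A=0 B=6)
Step 5: empty(B) -> (A=0 B=0)
Step 6: fill(A) -> (A=6 B=0)
Step 7: pour(A -> B) -> (A=0 B=6)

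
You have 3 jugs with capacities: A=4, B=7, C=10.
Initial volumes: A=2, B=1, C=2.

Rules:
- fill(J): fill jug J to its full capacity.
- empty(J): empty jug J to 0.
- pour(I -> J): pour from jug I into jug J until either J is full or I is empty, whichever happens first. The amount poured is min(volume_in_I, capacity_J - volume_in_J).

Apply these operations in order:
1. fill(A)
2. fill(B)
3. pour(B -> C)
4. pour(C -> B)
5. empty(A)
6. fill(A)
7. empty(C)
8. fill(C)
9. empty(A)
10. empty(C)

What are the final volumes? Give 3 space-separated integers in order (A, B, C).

Step 1: fill(A) -> (A=4 B=1 C=2)
Step 2: fill(B) -> (A=4 B=7 C=2)
Step 3: pour(B -> C) -> (A=4 B=0 C=9)
Step 4: pour(C -> B) -> (A=4 B=7 C=2)
Step 5: empty(A) -> (A=0 B=7 C=2)
Step 6: fill(A) -> (A=4 B=7 C=2)
Step 7: empty(C) -> (A=4 B=7 C=0)
Step 8: fill(C) -> (A=4 B=7 C=10)
Step 9: empty(A) -> (A=0 B=7 C=10)
Step 10: empty(C) -> (A=0 B=7 C=0)

Answer: 0 7 0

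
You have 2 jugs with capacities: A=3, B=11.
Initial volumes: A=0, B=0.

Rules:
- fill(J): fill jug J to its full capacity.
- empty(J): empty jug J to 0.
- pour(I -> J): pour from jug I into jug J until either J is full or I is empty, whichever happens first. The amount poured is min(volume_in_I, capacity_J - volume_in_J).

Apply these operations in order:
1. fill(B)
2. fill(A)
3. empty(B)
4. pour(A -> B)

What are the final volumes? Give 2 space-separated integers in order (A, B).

Step 1: fill(B) -> (A=0 B=11)
Step 2: fill(A) -> (A=3 B=11)
Step 3: empty(B) -> (A=3 B=0)
Step 4: pour(A -> B) -> (A=0 B=3)

Answer: 0 3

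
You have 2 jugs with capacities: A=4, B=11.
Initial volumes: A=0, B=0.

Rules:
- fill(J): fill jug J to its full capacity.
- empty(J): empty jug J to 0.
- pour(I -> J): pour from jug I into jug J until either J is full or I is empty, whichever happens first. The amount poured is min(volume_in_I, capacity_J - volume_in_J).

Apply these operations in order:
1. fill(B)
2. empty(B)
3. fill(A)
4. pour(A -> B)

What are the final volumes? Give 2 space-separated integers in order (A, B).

Answer: 0 4

Derivation:
Step 1: fill(B) -> (A=0 B=11)
Step 2: empty(B) -> (A=0 B=0)
Step 3: fill(A) -> (A=4 B=0)
Step 4: pour(A -> B) -> (A=0 B=4)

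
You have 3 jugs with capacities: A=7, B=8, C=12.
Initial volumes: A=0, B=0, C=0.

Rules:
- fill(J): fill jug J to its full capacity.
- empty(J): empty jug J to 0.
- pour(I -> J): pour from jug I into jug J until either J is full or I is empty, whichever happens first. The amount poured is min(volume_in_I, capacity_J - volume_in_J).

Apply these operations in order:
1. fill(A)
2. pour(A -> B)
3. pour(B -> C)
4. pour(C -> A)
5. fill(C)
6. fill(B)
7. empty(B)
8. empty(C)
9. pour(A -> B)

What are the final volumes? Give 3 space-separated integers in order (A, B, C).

Step 1: fill(A) -> (A=7 B=0 C=0)
Step 2: pour(A -> B) -> (A=0 B=7 C=0)
Step 3: pour(B -> C) -> (A=0 B=0 C=7)
Step 4: pour(C -> A) -> (A=7 B=0 C=0)
Step 5: fill(C) -> (A=7 B=0 C=12)
Step 6: fill(B) -> (A=7 B=8 C=12)
Step 7: empty(B) -> (A=7 B=0 C=12)
Step 8: empty(C) -> (A=7 B=0 C=0)
Step 9: pour(A -> B) -> (A=0 B=7 C=0)

Answer: 0 7 0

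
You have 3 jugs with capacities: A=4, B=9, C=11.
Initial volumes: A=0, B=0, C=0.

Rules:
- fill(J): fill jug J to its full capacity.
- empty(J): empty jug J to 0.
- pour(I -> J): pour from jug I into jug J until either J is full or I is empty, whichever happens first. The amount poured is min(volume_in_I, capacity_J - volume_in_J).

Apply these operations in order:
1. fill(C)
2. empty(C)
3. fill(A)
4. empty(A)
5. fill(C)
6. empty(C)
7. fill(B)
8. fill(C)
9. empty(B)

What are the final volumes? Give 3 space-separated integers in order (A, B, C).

Step 1: fill(C) -> (A=0 B=0 C=11)
Step 2: empty(C) -> (A=0 B=0 C=0)
Step 3: fill(A) -> (A=4 B=0 C=0)
Step 4: empty(A) -> (A=0 B=0 C=0)
Step 5: fill(C) -> (A=0 B=0 C=11)
Step 6: empty(C) -> (A=0 B=0 C=0)
Step 7: fill(B) -> (A=0 B=9 C=0)
Step 8: fill(C) -> (A=0 B=9 C=11)
Step 9: empty(B) -> (A=0 B=0 C=11)

Answer: 0 0 11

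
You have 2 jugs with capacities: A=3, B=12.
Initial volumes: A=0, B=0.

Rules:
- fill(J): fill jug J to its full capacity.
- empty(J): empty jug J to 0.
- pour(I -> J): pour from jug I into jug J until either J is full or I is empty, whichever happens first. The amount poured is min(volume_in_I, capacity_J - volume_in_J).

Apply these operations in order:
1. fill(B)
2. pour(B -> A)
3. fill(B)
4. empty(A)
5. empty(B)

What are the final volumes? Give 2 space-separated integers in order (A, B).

Answer: 0 0

Derivation:
Step 1: fill(B) -> (A=0 B=12)
Step 2: pour(B -> A) -> (A=3 B=9)
Step 3: fill(B) -> (A=3 B=12)
Step 4: empty(A) -> (A=0 B=12)
Step 5: empty(B) -> (A=0 B=0)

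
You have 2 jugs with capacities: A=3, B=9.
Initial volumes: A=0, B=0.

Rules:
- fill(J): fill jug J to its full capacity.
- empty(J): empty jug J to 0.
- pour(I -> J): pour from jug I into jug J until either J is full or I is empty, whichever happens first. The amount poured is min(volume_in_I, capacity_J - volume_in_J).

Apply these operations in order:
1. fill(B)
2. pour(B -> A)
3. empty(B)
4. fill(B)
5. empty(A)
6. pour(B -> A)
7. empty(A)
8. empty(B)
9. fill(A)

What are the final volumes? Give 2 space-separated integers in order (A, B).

Step 1: fill(B) -> (A=0 B=9)
Step 2: pour(B -> A) -> (A=3 B=6)
Step 3: empty(B) -> (A=3 B=0)
Step 4: fill(B) -> (A=3 B=9)
Step 5: empty(A) -> (A=0 B=9)
Step 6: pour(B -> A) -> (A=3 B=6)
Step 7: empty(A) -> (A=0 B=6)
Step 8: empty(B) -> (A=0 B=0)
Step 9: fill(A) -> (A=3 B=0)

Answer: 3 0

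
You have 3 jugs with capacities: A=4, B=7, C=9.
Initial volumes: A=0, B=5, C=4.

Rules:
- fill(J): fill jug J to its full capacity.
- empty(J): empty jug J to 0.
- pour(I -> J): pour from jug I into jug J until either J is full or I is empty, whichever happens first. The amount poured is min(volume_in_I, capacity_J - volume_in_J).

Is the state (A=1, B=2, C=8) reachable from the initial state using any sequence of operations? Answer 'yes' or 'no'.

Answer: no

Derivation:
BFS explored all 256 reachable states.
Reachable set includes: (0,0,0), (0,0,1), (0,0,2), (0,0,3), (0,0,4), (0,0,5), (0,0,6), (0,0,7), (0,0,8), (0,0,9), (0,1,0), (0,1,1) ...
Target (A=1, B=2, C=8) not in reachable set → no.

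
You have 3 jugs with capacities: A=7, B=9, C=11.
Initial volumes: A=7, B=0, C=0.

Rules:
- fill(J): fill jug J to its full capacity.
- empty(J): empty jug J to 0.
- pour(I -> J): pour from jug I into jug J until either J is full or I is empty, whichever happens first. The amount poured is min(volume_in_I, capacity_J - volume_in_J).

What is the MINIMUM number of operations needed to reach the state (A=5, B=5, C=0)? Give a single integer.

BFS from (A=7, B=0, C=0). One shortest path:
  1. pour(A -> B) -> (A=0 B=7 C=0)
  2. fill(A) -> (A=7 B=7 C=0)
  3. pour(A -> C) -> (A=0 B=7 C=7)
  4. fill(A) -> (A=7 B=7 C=7)
  5. pour(A -> B) -> (A=5 B=9 C=7)
  6. pour(B -> C) -> (A=5 B=5 C=11)
  7. empty(C) -> (A=5 B=5 C=0)
Reached target in 7 moves.

Answer: 7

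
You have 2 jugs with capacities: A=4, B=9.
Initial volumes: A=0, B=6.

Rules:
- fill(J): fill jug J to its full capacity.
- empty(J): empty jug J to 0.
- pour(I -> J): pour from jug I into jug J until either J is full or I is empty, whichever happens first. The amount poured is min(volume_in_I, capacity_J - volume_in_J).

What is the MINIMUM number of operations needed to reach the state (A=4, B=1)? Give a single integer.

BFS from (A=0, B=6). One shortest path:
  1. fill(B) -> (A=0 B=9)
  2. pour(B -> A) -> (A=4 B=5)
  3. empty(A) -> (A=0 B=5)
  4. pour(B -> A) -> (A=4 B=1)
Reached target in 4 moves.

Answer: 4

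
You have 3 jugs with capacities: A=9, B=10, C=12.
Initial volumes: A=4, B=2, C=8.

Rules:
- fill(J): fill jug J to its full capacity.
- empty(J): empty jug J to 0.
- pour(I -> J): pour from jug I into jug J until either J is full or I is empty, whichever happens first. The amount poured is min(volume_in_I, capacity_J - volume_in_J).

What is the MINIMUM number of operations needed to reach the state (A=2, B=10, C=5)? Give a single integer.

BFS from (A=4, B=2, C=8). One shortest path:
  1. fill(A) -> (A=9 B=2 C=8)
  2. pour(A -> C) -> (A=5 B=2 C=12)
  3. empty(C) -> (A=5 B=2 C=0)
  4. pour(A -> C) -> (A=0 B=2 C=5)
  5. pour(B -> A) -> (A=2 B=0 C=5)
  6. fill(B) -> (A=2 B=10 C=5)
Reached target in 6 moves.

Answer: 6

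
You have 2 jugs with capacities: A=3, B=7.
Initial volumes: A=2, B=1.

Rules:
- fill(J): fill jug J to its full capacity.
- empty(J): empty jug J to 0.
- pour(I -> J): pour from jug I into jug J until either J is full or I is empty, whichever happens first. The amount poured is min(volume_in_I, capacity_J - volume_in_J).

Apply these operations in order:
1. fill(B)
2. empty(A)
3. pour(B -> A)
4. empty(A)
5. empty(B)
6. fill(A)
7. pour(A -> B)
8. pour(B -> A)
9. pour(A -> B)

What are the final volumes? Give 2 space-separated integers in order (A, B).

Step 1: fill(B) -> (A=2 B=7)
Step 2: empty(A) -> (A=0 B=7)
Step 3: pour(B -> A) -> (A=3 B=4)
Step 4: empty(A) -> (A=0 B=4)
Step 5: empty(B) -> (A=0 B=0)
Step 6: fill(A) -> (A=3 B=0)
Step 7: pour(A -> B) -> (A=0 B=3)
Step 8: pour(B -> A) -> (A=3 B=0)
Step 9: pour(A -> B) -> (A=0 B=3)

Answer: 0 3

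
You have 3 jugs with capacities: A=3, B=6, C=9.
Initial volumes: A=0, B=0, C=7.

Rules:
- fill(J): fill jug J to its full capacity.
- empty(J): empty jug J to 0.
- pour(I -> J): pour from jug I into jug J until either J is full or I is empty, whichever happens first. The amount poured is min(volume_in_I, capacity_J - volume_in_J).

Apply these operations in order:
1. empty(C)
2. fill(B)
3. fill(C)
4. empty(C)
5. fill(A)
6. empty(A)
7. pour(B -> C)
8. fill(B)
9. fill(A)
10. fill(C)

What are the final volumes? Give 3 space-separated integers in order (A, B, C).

Step 1: empty(C) -> (A=0 B=0 C=0)
Step 2: fill(B) -> (A=0 B=6 C=0)
Step 3: fill(C) -> (A=0 B=6 C=9)
Step 4: empty(C) -> (A=0 B=6 C=0)
Step 5: fill(A) -> (A=3 B=6 C=0)
Step 6: empty(A) -> (A=0 B=6 C=0)
Step 7: pour(B -> C) -> (A=0 B=0 C=6)
Step 8: fill(B) -> (A=0 B=6 C=6)
Step 9: fill(A) -> (A=3 B=6 C=6)
Step 10: fill(C) -> (A=3 B=6 C=9)

Answer: 3 6 9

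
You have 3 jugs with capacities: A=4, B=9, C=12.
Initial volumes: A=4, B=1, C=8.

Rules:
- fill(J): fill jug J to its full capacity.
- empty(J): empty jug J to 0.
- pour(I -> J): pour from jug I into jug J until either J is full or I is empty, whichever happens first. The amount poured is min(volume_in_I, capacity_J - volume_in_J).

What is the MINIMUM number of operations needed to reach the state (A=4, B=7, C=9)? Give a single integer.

BFS from (A=4, B=1, C=8). One shortest path:
  1. empty(B) -> (A=4 B=0 C=8)
  2. pour(C -> B) -> (A=4 B=8 C=0)
  3. pour(A -> B) -> (A=3 B=9 C=0)
  4. pour(B -> C) -> (A=3 B=0 C=9)
  5. pour(A -> B) -> (A=0 B=3 C=9)
  6. fill(A) -> (A=4 B=3 C=9)
  7. pour(A -> B) -> (A=0 B=7 C=9)
  8. fill(A) -> (A=4 B=7 C=9)
Reached target in 8 moves.

Answer: 8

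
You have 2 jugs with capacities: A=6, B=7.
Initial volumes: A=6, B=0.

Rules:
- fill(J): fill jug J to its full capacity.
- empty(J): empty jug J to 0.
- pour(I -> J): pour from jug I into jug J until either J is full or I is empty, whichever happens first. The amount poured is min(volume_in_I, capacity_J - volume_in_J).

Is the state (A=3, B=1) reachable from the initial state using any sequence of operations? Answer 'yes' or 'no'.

Answer: no

Derivation:
BFS explored all 26 reachable states.
Reachable set includes: (0,0), (0,1), (0,2), (0,3), (0,4), (0,5), (0,6), (0,7), (1,0), (1,7), (2,0), (2,7) ...
Target (A=3, B=1) not in reachable set → no.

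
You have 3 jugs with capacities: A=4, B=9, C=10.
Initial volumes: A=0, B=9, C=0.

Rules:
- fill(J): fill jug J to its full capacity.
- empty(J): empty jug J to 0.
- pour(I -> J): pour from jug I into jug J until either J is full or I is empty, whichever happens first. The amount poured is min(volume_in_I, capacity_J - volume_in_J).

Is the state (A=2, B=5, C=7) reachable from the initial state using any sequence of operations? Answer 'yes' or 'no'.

Answer: no

Derivation:
BFS explored all 334 reachable states.
Reachable set includes: (0,0,0), (0,0,1), (0,0,2), (0,0,3), (0,0,4), (0,0,5), (0,0,6), (0,0,7), (0,0,8), (0,0,9), (0,0,10), (0,1,0) ...
Target (A=2, B=5, C=7) not in reachable set → no.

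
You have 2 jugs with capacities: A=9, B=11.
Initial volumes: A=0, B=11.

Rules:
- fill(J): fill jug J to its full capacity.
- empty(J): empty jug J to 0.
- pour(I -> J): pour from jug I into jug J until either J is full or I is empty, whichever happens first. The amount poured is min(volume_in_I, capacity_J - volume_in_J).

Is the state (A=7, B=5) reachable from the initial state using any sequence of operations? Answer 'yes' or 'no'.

BFS explored all 40 reachable states.
Reachable set includes: (0,0), (0,1), (0,2), (0,3), (0,4), (0,5), (0,6), (0,7), (0,8), (0,9), (0,10), (0,11) ...
Target (A=7, B=5) not in reachable set → no.

Answer: no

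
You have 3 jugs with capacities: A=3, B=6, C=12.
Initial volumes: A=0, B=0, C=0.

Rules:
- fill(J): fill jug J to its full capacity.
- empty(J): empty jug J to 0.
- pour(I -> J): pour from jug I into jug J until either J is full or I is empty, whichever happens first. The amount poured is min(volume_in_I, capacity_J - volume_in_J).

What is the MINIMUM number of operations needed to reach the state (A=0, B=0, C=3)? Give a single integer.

BFS from (A=0, B=0, C=0). One shortest path:
  1. fill(A) -> (A=3 B=0 C=0)
  2. pour(A -> C) -> (A=0 B=0 C=3)
Reached target in 2 moves.

Answer: 2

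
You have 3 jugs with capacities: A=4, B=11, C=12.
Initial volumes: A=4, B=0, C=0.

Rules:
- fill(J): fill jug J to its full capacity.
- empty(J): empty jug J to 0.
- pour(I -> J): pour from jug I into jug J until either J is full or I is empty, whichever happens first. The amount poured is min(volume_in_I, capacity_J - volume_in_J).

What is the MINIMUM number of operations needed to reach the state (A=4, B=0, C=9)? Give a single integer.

BFS from (A=4, B=0, C=0). One shortest path:
  1. empty(A) -> (A=0 B=0 C=0)
  2. fill(C) -> (A=0 B=0 C=12)
  3. pour(C -> A) -> (A=4 B=0 C=8)
  4. pour(C -> B) -> (A=4 B=8 C=0)
  5. fill(C) -> (A=4 B=8 C=12)
  6. pour(C -> B) -> (A=4 B=11 C=9)
  7. empty(B) -> (A=4 B=0 C=9)
Reached target in 7 moves.

Answer: 7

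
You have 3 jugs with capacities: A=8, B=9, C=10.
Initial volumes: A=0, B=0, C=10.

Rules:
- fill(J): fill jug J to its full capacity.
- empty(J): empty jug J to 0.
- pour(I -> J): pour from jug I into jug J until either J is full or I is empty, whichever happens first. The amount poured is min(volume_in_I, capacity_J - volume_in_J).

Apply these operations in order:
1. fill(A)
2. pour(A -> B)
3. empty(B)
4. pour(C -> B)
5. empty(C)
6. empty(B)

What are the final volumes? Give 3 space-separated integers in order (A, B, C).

Step 1: fill(A) -> (A=8 B=0 C=10)
Step 2: pour(A -> B) -> (A=0 B=8 C=10)
Step 3: empty(B) -> (A=0 B=0 C=10)
Step 4: pour(C -> B) -> (A=0 B=9 C=1)
Step 5: empty(C) -> (A=0 B=9 C=0)
Step 6: empty(B) -> (A=0 B=0 C=0)

Answer: 0 0 0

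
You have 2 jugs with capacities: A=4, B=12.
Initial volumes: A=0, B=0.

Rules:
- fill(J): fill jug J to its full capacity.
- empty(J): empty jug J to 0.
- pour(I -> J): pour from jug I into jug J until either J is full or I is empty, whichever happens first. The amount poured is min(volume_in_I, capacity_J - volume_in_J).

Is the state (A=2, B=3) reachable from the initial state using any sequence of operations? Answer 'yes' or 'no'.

Answer: no

Derivation:
BFS explored all 8 reachable states.
Reachable set includes: (0,0), (0,4), (0,8), (0,12), (4,0), (4,4), (4,8), (4,12)
Target (A=2, B=3) not in reachable set → no.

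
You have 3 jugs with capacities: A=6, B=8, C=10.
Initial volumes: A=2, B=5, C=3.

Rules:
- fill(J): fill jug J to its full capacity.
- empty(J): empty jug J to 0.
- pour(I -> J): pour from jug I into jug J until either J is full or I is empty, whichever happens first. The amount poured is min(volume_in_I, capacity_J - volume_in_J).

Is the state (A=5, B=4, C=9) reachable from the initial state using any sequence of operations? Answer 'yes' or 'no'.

Answer: no

Derivation:
BFS explored all 379 reachable states.
Reachable set includes: (0,0,0), (0,0,1), (0,0,2), (0,0,3), (0,0,4), (0,0,5), (0,0,6), (0,0,7), (0,0,8), (0,0,9), (0,0,10), (0,1,0) ...
Target (A=5, B=4, C=9) not in reachable set → no.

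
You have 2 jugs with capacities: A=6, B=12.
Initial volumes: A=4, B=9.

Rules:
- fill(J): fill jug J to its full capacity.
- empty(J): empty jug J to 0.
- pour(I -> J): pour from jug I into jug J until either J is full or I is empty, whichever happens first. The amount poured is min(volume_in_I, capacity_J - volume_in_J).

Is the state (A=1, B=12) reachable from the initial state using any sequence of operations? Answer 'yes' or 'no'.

Answer: yes

Derivation:
BFS from (A=4, B=9):
  1. pour(A -> B) -> (A=1 B=12)
Target reached → yes.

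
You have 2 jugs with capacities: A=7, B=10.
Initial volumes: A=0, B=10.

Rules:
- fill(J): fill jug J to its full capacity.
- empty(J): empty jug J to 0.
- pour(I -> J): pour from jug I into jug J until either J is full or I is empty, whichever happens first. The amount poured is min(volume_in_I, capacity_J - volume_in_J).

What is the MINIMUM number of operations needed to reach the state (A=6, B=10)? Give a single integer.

Answer: 8

Derivation:
BFS from (A=0, B=10). One shortest path:
  1. pour(B -> A) -> (A=7 B=3)
  2. empty(A) -> (A=0 B=3)
  3. pour(B -> A) -> (A=3 B=0)
  4. fill(B) -> (A=3 B=10)
  5. pour(B -> A) -> (A=7 B=6)
  6. empty(A) -> (A=0 B=6)
  7. pour(B -> A) -> (A=6 B=0)
  8. fill(B) -> (A=6 B=10)
Reached target in 8 moves.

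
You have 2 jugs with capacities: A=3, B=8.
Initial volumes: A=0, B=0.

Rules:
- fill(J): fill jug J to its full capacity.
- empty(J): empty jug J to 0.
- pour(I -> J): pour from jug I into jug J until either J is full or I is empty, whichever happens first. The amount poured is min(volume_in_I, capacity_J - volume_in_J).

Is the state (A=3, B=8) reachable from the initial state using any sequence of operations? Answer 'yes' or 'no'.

Answer: yes

Derivation:
BFS from (A=0, B=0):
  1. fill(A) -> (A=3 B=0)
  2. fill(B) -> (A=3 B=8)
Target reached → yes.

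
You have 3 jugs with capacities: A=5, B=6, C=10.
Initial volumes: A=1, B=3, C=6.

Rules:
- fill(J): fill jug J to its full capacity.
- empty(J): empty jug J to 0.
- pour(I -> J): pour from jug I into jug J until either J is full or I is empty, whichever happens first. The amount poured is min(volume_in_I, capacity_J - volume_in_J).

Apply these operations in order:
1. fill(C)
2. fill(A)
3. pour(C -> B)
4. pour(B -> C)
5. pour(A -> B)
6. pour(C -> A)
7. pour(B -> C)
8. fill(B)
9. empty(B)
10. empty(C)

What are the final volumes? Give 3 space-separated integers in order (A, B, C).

Answer: 5 0 0

Derivation:
Step 1: fill(C) -> (A=1 B=3 C=10)
Step 2: fill(A) -> (A=5 B=3 C=10)
Step 3: pour(C -> B) -> (A=5 B=6 C=7)
Step 4: pour(B -> C) -> (A=5 B=3 C=10)
Step 5: pour(A -> B) -> (A=2 B=6 C=10)
Step 6: pour(C -> A) -> (A=5 B=6 C=7)
Step 7: pour(B -> C) -> (A=5 B=3 C=10)
Step 8: fill(B) -> (A=5 B=6 C=10)
Step 9: empty(B) -> (A=5 B=0 C=10)
Step 10: empty(C) -> (A=5 B=0 C=0)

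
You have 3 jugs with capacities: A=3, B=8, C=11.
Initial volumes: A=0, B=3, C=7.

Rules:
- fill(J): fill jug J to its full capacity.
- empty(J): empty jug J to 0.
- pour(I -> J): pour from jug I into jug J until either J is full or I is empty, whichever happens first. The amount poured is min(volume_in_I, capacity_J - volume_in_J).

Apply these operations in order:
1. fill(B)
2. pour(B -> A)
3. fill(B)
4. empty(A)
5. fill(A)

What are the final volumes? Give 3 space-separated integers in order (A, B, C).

Step 1: fill(B) -> (A=0 B=8 C=7)
Step 2: pour(B -> A) -> (A=3 B=5 C=7)
Step 3: fill(B) -> (A=3 B=8 C=7)
Step 4: empty(A) -> (A=0 B=8 C=7)
Step 5: fill(A) -> (A=3 B=8 C=7)

Answer: 3 8 7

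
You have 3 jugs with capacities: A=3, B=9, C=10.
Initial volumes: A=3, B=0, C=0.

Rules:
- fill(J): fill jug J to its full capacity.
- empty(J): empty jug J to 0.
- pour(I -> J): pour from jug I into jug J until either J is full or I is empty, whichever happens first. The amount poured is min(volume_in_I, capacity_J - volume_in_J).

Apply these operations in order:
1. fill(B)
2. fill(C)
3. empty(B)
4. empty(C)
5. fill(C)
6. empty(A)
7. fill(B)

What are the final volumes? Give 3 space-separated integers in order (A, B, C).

Answer: 0 9 10

Derivation:
Step 1: fill(B) -> (A=3 B=9 C=0)
Step 2: fill(C) -> (A=3 B=9 C=10)
Step 3: empty(B) -> (A=3 B=0 C=10)
Step 4: empty(C) -> (A=3 B=0 C=0)
Step 5: fill(C) -> (A=3 B=0 C=10)
Step 6: empty(A) -> (A=0 B=0 C=10)
Step 7: fill(B) -> (A=0 B=9 C=10)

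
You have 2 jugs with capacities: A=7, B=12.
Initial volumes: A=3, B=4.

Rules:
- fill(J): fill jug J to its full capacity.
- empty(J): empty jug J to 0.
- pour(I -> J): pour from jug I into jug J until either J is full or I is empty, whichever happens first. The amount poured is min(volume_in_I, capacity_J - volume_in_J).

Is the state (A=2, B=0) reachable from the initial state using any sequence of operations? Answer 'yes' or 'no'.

BFS from (A=3, B=4):
  1. pour(A -> B) -> (A=0 B=7)
  2. fill(A) -> (A=7 B=7)
  3. pour(A -> B) -> (A=2 B=12)
  4. empty(B) -> (A=2 B=0)
Target reached → yes.

Answer: yes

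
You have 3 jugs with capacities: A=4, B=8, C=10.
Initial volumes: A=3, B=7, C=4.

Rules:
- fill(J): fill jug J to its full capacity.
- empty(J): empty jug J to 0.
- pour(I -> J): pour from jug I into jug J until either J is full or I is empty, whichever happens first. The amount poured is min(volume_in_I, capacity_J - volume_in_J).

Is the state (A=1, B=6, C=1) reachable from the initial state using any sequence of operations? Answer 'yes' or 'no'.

Answer: no

Derivation:
BFS explored all 307 reachable states.
Reachable set includes: (0,0,0), (0,0,1), (0,0,2), (0,0,3), (0,0,4), (0,0,5), (0,0,6), (0,0,7), (0,0,8), (0,0,9), (0,0,10), (0,1,0) ...
Target (A=1, B=6, C=1) not in reachable set → no.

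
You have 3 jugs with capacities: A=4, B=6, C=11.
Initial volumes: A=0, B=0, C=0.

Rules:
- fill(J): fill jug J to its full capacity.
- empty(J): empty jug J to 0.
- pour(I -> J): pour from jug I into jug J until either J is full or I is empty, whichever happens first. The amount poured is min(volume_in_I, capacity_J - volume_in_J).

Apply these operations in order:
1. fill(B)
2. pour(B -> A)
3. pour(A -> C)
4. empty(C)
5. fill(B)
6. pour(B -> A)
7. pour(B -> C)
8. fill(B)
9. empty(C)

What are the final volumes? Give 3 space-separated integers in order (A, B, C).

Answer: 4 6 0

Derivation:
Step 1: fill(B) -> (A=0 B=6 C=0)
Step 2: pour(B -> A) -> (A=4 B=2 C=0)
Step 3: pour(A -> C) -> (A=0 B=2 C=4)
Step 4: empty(C) -> (A=0 B=2 C=0)
Step 5: fill(B) -> (A=0 B=6 C=0)
Step 6: pour(B -> A) -> (A=4 B=2 C=0)
Step 7: pour(B -> C) -> (A=4 B=0 C=2)
Step 8: fill(B) -> (A=4 B=6 C=2)
Step 9: empty(C) -> (A=4 B=6 C=0)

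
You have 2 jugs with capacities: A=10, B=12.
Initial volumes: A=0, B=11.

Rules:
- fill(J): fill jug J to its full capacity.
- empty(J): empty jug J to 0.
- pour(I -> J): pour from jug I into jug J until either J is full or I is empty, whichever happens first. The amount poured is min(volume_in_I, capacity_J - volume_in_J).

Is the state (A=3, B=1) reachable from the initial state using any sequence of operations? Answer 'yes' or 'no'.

BFS explored all 44 reachable states.
Reachable set includes: (0,0), (0,1), (0,2), (0,3), (0,4), (0,5), (0,6), (0,7), (0,8), (0,9), (0,10), (0,11) ...
Target (A=3, B=1) not in reachable set → no.

Answer: no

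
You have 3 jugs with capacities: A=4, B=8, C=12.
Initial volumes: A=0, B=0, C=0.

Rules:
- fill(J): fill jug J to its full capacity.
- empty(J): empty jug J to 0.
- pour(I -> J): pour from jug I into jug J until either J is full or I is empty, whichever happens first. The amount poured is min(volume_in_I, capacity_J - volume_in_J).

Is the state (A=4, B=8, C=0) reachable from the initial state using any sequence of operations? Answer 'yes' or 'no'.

BFS from (A=0, B=0, C=0):
  1. fill(A) -> (A=4 B=0 C=0)
  2. fill(B) -> (A=4 B=8 C=0)
Target reached → yes.

Answer: yes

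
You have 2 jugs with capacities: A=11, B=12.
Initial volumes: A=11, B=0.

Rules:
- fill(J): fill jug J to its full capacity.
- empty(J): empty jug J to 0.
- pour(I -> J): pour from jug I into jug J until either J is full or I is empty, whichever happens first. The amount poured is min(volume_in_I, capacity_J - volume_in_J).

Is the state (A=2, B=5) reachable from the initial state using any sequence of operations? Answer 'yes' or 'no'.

BFS explored all 46 reachable states.
Reachable set includes: (0,0), (0,1), (0,2), (0,3), (0,4), (0,5), (0,6), (0,7), (0,8), (0,9), (0,10), (0,11) ...
Target (A=2, B=5) not in reachable set → no.

Answer: no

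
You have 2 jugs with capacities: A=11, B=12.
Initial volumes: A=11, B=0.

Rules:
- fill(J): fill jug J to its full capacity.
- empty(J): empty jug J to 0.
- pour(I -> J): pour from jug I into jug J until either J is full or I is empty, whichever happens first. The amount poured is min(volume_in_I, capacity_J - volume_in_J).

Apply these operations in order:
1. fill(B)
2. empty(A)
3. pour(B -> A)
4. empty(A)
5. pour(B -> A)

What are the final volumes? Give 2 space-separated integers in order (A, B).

Step 1: fill(B) -> (A=11 B=12)
Step 2: empty(A) -> (A=0 B=12)
Step 3: pour(B -> A) -> (A=11 B=1)
Step 4: empty(A) -> (A=0 B=1)
Step 5: pour(B -> A) -> (A=1 B=0)

Answer: 1 0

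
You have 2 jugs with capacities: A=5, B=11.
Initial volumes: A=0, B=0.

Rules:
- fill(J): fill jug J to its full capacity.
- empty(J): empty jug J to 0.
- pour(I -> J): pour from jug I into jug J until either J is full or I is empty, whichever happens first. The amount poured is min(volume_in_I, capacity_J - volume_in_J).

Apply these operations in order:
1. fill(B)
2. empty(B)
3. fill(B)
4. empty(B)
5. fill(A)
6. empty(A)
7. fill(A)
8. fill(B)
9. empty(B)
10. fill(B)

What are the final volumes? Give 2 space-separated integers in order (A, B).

Step 1: fill(B) -> (A=0 B=11)
Step 2: empty(B) -> (A=0 B=0)
Step 3: fill(B) -> (A=0 B=11)
Step 4: empty(B) -> (A=0 B=0)
Step 5: fill(A) -> (A=5 B=0)
Step 6: empty(A) -> (A=0 B=0)
Step 7: fill(A) -> (A=5 B=0)
Step 8: fill(B) -> (A=5 B=11)
Step 9: empty(B) -> (A=5 B=0)
Step 10: fill(B) -> (A=5 B=11)

Answer: 5 11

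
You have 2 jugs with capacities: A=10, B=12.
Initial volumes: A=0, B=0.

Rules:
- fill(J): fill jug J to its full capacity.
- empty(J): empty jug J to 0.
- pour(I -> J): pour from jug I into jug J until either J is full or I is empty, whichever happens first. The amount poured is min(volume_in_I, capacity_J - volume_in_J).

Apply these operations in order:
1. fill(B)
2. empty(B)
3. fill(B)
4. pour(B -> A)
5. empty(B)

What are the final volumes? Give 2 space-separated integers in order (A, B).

Step 1: fill(B) -> (A=0 B=12)
Step 2: empty(B) -> (A=0 B=0)
Step 3: fill(B) -> (A=0 B=12)
Step 4: pour(B -> A) -> (A=10 B=2)
Step 5: empty(B) -> (A=10 B=0)

Answer: 10 0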